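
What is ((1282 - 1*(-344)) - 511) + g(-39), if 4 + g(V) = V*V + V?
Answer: 2593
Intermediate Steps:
g(V) = -4 + V + V**2 (g(V) = -4 + (V*V + V) = -4 + (V**2 + V) = -4 + (V + V**2) = -4 + V + V**2)
((1282 - 1*(-344)) - 511) + g(-39) = ((1282 - 1*(-344)) - 511) + (-4 - 39 + (-39)**2) = ((1282 + 344) - 511) + (-4 - 39 + 1521) = (1626 - 511) + 1478 = 1115 + 1478 = 2593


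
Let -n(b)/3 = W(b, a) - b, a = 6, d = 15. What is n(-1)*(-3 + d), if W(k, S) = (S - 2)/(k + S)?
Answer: -324/5 ≈ -64.800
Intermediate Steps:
W(k, S) = (-2 + S)/(S + k)
n(b) = -12/(6 + b) + 3*b (n(b) = -3*((-2 + 6)/(6 + b) - b) = -3*(4/(6 + b) - b) = -3*(-b + 4/(6 + b)) = -12/(6 + b) + 3*b)
n(-1)*(-3 + d) = (3*(-4 - (6 - 1))/(6 - 1))*(-3 + 15) = (3*(-4 - 1*5)/5)*12 = (3*(1/5)*(-4 - 5))*12 = (3*(1/5)*(-9))*12 = -27/5*12 = -324/5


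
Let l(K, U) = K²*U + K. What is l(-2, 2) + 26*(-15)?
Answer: -384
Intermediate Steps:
l(K, U) = K + U*K² (l(K, U) = U*K² + K = K + U*K²)
l(-2, 2) + 26*(-15) = -2*(1 - 2*2) + 26*(-15) = -2*(1 - 4) - 390 = -2*(-3) - 390 = 6 - 390 = -384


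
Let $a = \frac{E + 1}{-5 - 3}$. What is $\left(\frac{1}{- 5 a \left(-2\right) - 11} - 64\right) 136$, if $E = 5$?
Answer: $- \frac{322320}{37} \approx -8711.3$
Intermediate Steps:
$a = - \frac{3}{4}$ ($a = \frac{5 + 1}{-5 - 3} = \frac{6}{-8} = 6 \left(- \frac{1}{8}\right) = - \frac{3}{4} \approx -0.75$)
$\left(\frac{1}{- 5 a \left(-2\right) - 11} - 64\right) 136 = \left(\frac{1}{\left(-5\right) \left(- \frac{3}{4}\right) \left(-2\right) - 11} - 64\right) 136 = \left(\frac{1}{\frac{15}{4} \left(-2\right) - 11} - 64\right) 136 = \left(\frac{1}{- \frac{15}{2} - 11} - 64\right) 136 = \left(\frac{1}{- \frac{37}{2}} - 64\right) 136 = \left(- \frac{2}{37} - 64\right) 136 = \left(- \frac{2370}{37}\right) 136 = - \frac{322320}{37}$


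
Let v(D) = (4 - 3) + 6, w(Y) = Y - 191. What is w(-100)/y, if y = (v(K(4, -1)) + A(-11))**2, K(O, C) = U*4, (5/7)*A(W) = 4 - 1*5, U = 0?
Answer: -7275/784 ≈ -9.2793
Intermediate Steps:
A(W) = -7/5 (A(W) = 7*(4 - 1*5)/5 = 7*(4 - 5)/5 = (7/5)*(-1) = -7/5)
w(Y) = -191 + Y
K(O, C) = 0 (K(O, C) = 0*4 = 0)
v(D) = 7 (v(D) = 1 + 6 = 7)
y = 784/25 (y = (7 - 7/5)**2 = (28/5)**2 = 784/25 ≈ 31.360)
w(-100)/y = (-191 - 100)/(784/25) = -291*25/784 = -7275/784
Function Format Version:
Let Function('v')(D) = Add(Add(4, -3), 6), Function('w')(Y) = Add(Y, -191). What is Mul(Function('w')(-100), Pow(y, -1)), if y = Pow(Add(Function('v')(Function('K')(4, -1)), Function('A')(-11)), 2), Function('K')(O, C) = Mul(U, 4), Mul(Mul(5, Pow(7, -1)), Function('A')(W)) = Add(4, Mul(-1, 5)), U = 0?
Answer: Rational(-7275, 784) ≈ -9.2793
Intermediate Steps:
Function('A')(W) = Rational(-7, 5) (Function('A')(W) = Mul(Rational(7, 5), Add(4, Mul(-1, 5))) = Mul(Rational(7, 5), Add(4, -5)) = Mul(Rational(7, 5), -1) = Rational(-7, 5))
Function('w')(Y) = Add(-191, Y)
Function('K')(O, C) = 0 (Function('K')(O, C) = Mul(0, 4) = 0)
Function('v')(D) = 7 (Function('v')(D) = Add(1, 6) = 7)
y = Rational(784, 25) (y = Pow(Add(7, Rational(-7, 5)), 2) = Pow(Rational(28, 5), 2) = Rational(784, 25) ≈ 31.360)
Mul(Function('w')(-100), Pow(y, -1)) = Mul(Add(-191, -100), Pow(Rational(784, 25), -1)) = Mul(-291, Rational(25, 784)) = Rational(-7275, 784)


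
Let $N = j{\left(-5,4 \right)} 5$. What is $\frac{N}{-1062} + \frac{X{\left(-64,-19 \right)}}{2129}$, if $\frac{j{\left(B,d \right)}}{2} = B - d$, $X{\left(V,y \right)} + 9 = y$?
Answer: $\frac{8993}{125611} \approx 0.071594$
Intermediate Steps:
$X{\left(V,y \right)} = -9 + y$
$j{\left(B,d \right)} = - 2 d + 2 B$ ($j{\left(B,d \right)} = 2 \left(B - d\right) = - 2 d + 2 B$)
$N = -90$ ($N = \left(\left(-2\right) 4 + 2 \left(-5\right)\right) 5 = \left(-8 - 10\right) 5 = \left(-18\right) 5 = -90$)
$\frac{N}{-1062} + \frac{X{\left(-64,-19 \right)}}{2129} = - \frac{90}{-1062} + \frac{-9 - 19}{2129} = \left(-90\right) \left(- \frac{1}{1062}\right) - \frac{28}{2129} = \frac{5}{59} - \frac{28}{2129} = \frac{8993}{125611}$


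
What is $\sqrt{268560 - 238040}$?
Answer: $2 \sqrt{7630} \approx 174.7$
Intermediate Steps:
$\sqrt{268560 - 238040} = \sqrt{30520} = 2 \sqrt{7630}$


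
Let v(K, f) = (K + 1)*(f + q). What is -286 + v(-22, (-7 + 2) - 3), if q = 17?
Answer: -475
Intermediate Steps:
v(K, f) = (1 + K)*(17 + f) (v(K, f) = (K + 1)*(f + 17) = (1 + K)*(17 + f))
-286 + v(-22, (-7 + 2) - 3) = -286 + (17 + ((-7 + 2) - 3) + 17*(-22) - 22*((-7 + 2) - 3)) = -286 + (17 + (-5 - 3) - 374 - 22*(-5 - 3)) = -286 + (17 - 8 - 374 - 22*(-8)) = -286 + (17 - 8 - 374 + 176) = -286 - 189 = -475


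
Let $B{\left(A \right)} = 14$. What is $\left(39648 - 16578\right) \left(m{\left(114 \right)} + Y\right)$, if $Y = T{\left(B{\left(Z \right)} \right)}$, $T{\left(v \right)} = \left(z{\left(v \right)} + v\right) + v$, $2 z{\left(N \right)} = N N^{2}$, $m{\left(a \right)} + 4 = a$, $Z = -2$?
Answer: $34835700$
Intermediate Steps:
$m{\left(a \right)} = -4 + a$
$z{\left(N \right)} = \frac{N^{3}}{2}$ ($z{\left(N \right)} = \frac{N N^{2}}{2} = \frac{N^{3}}{2}$)
$T{\left(v \right)} = \frac{v^{3}}{2} + 2 v$ ($T{\left(v \right)} = \left(\frac{v^{3}}{2} + v\right) + v = \left(v + \frac{v^{3}}{2}\right) + v = \frac{v^{3}}{2} + 2 v$)
$Y = 1400$ ($Y = \frac{1}{2} \cdot 14 \left(4 + 14^{2}\right) = \frac{1}{2} \cdot 14 \left(4 + 196\right) = \frac{1}{2} \cdot 14 \cdot 200 = 1400$)
$\left(39648 - 16578\right) \left(m{\left(114 \right)} + Y\right) = \left(39648 - 16578\right) \left(\left(-4 + 114\right) + 1400\right) = 23070 \left(110 + 1400\right) = 23070 \cdot 1510 = 34835700$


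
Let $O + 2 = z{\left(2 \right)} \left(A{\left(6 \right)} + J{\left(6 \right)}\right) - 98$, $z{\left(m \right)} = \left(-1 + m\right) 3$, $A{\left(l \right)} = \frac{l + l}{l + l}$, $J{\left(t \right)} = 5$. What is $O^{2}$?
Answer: $6724$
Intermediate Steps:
$A{\left(l \right)} = 1$ ($A{\left(l \right)} = \frac{2 l}{2 l} = 2 l \frac{1}{2 l} = 1$)
$z{\left(m \right)} = -3 + 3 m$
$O = -82$ ($O = -2 - \left(98 - \left(-3 + 3 \cdot 2\right) \left(1 + 5\right)\right) = -2 - \left(98 - \left(-3 + 6\right) 6\right) = -2 + \left(3 \cdot 6 - 98\right) = -2 + \left(18 - 98\right) = -2 - 80 = -82$)
$O^{2} = \left(-82\right)^{2} = 6724$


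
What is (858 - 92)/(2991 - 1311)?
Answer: 383/840 ≈ 0.45595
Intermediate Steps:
(858 - 92)/(2991 - 1311) = 766/1680 = 766*(1/1680) = 383/840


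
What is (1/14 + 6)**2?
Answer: 7225/196 ≈ 36.862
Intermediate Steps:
(1/14 + 6)**2 = (85/14)**2 = 7225/196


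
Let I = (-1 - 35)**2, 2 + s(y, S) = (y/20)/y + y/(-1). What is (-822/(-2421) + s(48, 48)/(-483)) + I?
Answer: 3368858851/2598540 ≈ 1296.4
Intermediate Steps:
s(y, S) = -39/20 - y (s(y, S) = -2 + ((y/20)/y + y/(-1)) = -2 + ((y*(1/20))/y + y*(-1)) = -2 + ((y/20)/y - y) = -2 + (1/20 - y) = -39/20 - y)
I = 1296 (I = (-36)**2 = 1296)
(-822/(-2421) + s(48, 48)/(-483)) + I = (-822/(-2421) + (-39/20 - 1*48)/(-483)) + 1296 = (-822*(-1/2421) + (-39/20 - 48)*(-1/483)) + 1296 = (274/807 - 999/20*(-1/483)) + 1296 = (274/807 + 333/3220) + 1296 = 1151011/2598540 + 1296 = 3368858851/2598540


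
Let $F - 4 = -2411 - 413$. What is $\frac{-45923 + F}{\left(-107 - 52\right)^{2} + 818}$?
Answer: $- \frac{48743}{26099} \approx -1.8676$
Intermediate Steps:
$F = -2820$ ($F = 4 - 2824 = -2820$)
$\frac{-45923 + F}{\left(-107 - 52\right)^{2} + 818} = \frac{-45923 - 2820}{\left(-107 - 52\right)^{2} + 818} = - \frac{48743}{\left(-159\right)^{2} + 818} = - \frac{48743}{25281 + 818} = - \frac{48743}{26099}$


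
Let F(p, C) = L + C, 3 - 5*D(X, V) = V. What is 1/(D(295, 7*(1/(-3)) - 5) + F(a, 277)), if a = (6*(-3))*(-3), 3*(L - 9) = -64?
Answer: 15/4001 ≈ 0.0037491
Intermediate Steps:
L = -37/3 (L = 9 + (1/3)*(-64) = 9 - 64/3 = -37/3 ≈ -12.333)
a = 54 (a = -18*(-3) = 54)
D(X, V) = 3/5 - V/5
F(p, C) = -37/3 + C
1/(D(295, 7*(1/(-3)) - 5) + F(a, 277)) = 1/((3/5 - (7*(1/(-3)) - 5)/5) + (-37/3 + 277)) = 1/((3/5 - (7*(1*(-1/3)) - 5)/5) + 794/3) = 1/((3/5 - (7*(-1/3) - 5)/5) + 794/3) = 1/((3/5 - (-7/3 - 5)/5) + 794/3) = 1/((3/5 - 1/5*(-22/3)) + 794/3) = 1/((3/5 + 22/15) + 794/3) = 1/(31/15 + 794/3) = 1/(4001/15) = 15/4001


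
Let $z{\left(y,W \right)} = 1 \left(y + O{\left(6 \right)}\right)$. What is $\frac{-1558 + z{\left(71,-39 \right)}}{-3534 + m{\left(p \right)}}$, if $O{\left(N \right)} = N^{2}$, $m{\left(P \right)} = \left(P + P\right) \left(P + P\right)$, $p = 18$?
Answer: $\frac{1451}{2238} \approx 0.64835$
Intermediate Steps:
$m{\left(P \right)} = 4 P^{2}$ ($m{\left(P \right)} = 2 P 2 P = 4 P^{2}$)
$z{\left(y,W \right)} = 36 + y$ ($z{\left(y,W \right)} = 1 \left(y + 6^{2}\right) = 1 \left(y + 36\right) = 1 \left(36 + y\right) = 36 + y$)
$\frac{-1558 + z{\left(71,-39 \right)}}{-3534 + m{\left(p \right)}} = \frac{-1558 + \left(36 + 71\right)}{-3534 + 4 \cdot 18^{2}} = \frac{-1558 + 107}{-3534 + 4 \cdot 324} = - \frac{1451}{-3534 + 1296} = - \frac{1451}{-2238} = \left(-1451\right) \left(- \frac{1}{2238}\right) = \frac{1451}{2238}$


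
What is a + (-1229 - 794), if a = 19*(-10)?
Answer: -2213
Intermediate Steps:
a = -190
a + (-1229 - 794) = -190 + (-1229 - 794) = -190 - 2023 = -2213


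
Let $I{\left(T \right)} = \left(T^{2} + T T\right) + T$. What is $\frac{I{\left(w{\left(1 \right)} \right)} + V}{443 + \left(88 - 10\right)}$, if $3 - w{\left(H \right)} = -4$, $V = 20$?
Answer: $\frac{125}{521} \approx 0.23992$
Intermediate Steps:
$w{\left(H \right)} = 7$ ($w{\left(H \right)} = 3 - -4 = 3 + 4 = 7$)
$I{\left(T \right)} = T + 2 T^{2}$ ($I{\left(T \right)} = \left(T^{2} + T^{2}\right) + T = 2 T^{2} + T = T + 2 T^{2}$)
$\frac{I{\left(w{\left(1 \right)} \right)} + V}{443 + \left(88 - 10\right)} = \frac{7 \left(1 + 2 \cdot 7\right) + 20}{443 + \left(88 - 10\right)} = \frac{7 \left(1 + 14\right) + 20}{443 + \left(88 - 10\right)} = \frac{7 \cdot 15 + 20}{443 + 78} = \frac{105 + 20}{521} = 125 \cdot \frac{1}{521} = \frac{125}{521}$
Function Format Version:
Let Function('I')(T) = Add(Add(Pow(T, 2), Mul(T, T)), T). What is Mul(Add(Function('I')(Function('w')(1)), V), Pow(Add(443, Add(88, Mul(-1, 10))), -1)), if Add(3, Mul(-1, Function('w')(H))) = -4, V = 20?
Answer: Rational(125, 521) ≈ 0.23992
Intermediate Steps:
Function('w')(H) = 7 (Function('w')(H) = Add(3, Mul(-1, -4)) = Add(3, 4) = 7)
Function('I')(T) = Add(T, Mul(2, Pow(T, 2))) (Function('I')(T) = Add(Add(Pow(T, 2), Pow(T, 2)), T) = Add(Mul(2, Pow(T, 2)), T) = Add(T, Mul(2, Pow(T, 2))))
Mul(Add(Function('I')(Function('w')(1)), V), Pow(Add(443, Add(88, Mul(-1, 10))), -1)) = Mul(Add(Mul(7, Add(1, Mul(2, 7))), 20), Pow(Add(443, Add(88, Mul(-1, 10))), -1)) = Mul(Add(Mul(7, Add(1, 14)), 20), Pow(Add(443, Add(88, -10)), -1)) = Mul(Add(Mul(7, 15), 20), Pow(Add(443, 78), -1)) = Mul(Add(105, 20), Pow(521, -1)) = Mul(125, Rational(1, 521)) = Rational(125, 521)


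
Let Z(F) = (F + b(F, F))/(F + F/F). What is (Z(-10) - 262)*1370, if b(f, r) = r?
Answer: -3203060/9 ≈ -3.5590e+5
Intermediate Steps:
Z(F) = 2*F/(1 + F) (Z(F) = (F + F)/(F + F/F) = (2*F)/(F + 1) = (2*F)/(1 + F) = 2*F/(1 + F))
(Z(-10) - 262)*1370 = (2*(-10)/(1 - 10) - 262)*1370 = (2*(-10)/(-9) - 262)*1370 = (2*(-10)*(-⅑) - 262)*1370 = (20/9 - 262)*1370 = -2338/9*1370 = -3203060/9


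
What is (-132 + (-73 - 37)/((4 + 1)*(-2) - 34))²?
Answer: 67081/4 ≈ 16770.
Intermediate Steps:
(-132 + (-73 - 37)/((4 + 1)*(-2) - 34))² = (-132 - 110/(5*(-2) - 34))² = (-132 - 110/(-10 - 34))² = (-132 - 110/(-44))² = (-132 - 110*(-1/44))² = (-132 + 5/2)² = (-259/2)² = 67081/4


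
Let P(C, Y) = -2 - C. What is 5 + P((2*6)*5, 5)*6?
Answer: -367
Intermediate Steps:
5 + P((2*6)*5, 5)*6 = 5 + (-2 - 2*6*5)*6 = 5 + (-2 - 12*5)*6 = 5 + (-2 - 1*60)*6 = 5 + (-2 - 60)*6 = 5 - 62*6 = 5 - 372 = -367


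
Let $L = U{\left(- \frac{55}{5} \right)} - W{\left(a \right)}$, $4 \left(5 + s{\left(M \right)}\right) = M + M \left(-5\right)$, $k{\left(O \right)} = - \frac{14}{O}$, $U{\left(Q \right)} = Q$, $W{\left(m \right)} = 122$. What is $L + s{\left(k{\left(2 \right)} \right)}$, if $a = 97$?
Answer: $-131$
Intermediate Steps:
$s{\left(M \right)} = -5 - M$ ($s{\left(M \right)} = -5 + \frac{M + M \left(-5\right)}{4} = -5 + \frac{M - 5 M}{4} = -5 + \frac{\left(-4\right) M}{4} = -5 - M$)
$L = -133$ ($L = - \frac{55}{5} - 122 = \left(-55\right) \frac{1}{5} - 122 = -11 - 122 = -133$)
$L + s{\left(k{\left(2 \right)} \right)} = -133 - \left(5 - \frac{14}{2}\right) = -133 - \left(5 - 7\right) = -133 - -2 = -133 + \left(-5 + 7\right) = -133 + 2 = -131$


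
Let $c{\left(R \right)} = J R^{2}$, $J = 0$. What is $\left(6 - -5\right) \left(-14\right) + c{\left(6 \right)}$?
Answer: $-154$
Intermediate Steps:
$c{\left(R \right)} = 0$ ($c{\left(R \right)} = 0 R^{2} = 0$)
$\left(6 - -5\right) \left(-14\right) + c{\left(6 \right)} = \left(6 - -5\right) \left(-14\right) + 0 = \left(6 + 5\right) \left(-14\right) + 0 = 11 \left(-14\right) + 0 = -154 + 0 = -154$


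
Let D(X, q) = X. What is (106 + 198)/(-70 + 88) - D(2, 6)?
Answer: 134/9 ≈ 14.889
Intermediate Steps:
(106 + 198)/(-70 + 88) - D(2, 6) = (106 + 198)/(-70 + 88) - 1*2 = 304/18 - 2 = 304*(1/18) - 2 = 152/9 - 2 = 134/9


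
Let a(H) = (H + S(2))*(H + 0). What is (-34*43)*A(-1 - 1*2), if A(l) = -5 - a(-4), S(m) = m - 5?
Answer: 48246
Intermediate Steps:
S(m) = -5 + m
a(H) = H*(-3 + H) (a(H) = (H + (-5 + 2))*(H + 0) = (H - 3)*H = (-3 + H)*H = H*(-3 + H))
A(l) = -33 (A(l) = -5 - (-4)*(-3 - 4) = -5 - (-4)*(-7) = -5 - 1*28 = -5 - 28 = -33)
(-34*43)*A(-1 - 1*2) = -34*43*(-33) = -1462*(-33) = 48246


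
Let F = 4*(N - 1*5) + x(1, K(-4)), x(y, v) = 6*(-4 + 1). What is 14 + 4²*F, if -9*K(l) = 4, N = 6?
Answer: -210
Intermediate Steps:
K(l) = -4/9 (K(l) = -⅑*4 = -4/9)
x(y, v) = -18 (x(y, v) = 6*(-3) = -18)
F = -14 (F = 4*(6 - 1*5) - 18 = 4*(6 - 5) - 18 = 4*1 - 18 = 4 - 18 = -14)
14 + 4²*F = 14 + 4²*(-14) = 14 + 16*(-14) = 14 - 224 = -210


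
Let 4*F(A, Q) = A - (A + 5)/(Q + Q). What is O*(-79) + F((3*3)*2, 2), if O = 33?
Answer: -41663/16 ≈ -2603.9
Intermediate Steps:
F(A, Q) = A/4 - (5 + A)/(8*Q) (F(A, Q) = (A - (A + 5)/(Q + Q))/4 = (A - (5 + A)/(2*Q))/4 = A/4 - (5 + A)/(8*Q))
O*(-79) + F((3*3)*2, 2) = 33*(-79) + (⅛)*(-5 - 3*3*2 + 2*((3*3)*2)*2)/2 = -2607 + (⅛)*(½)*(-5 - 9*2 + 2*(9*2)*2) = -2607 + (⅛)*(½)*(-5 - 1*18 + 2*18*2) = -2607 + (⅛)*(½)*(-5 - 18 + 72) = -2607 + (⅛)*(½)*49 = -2607 + 49/16 = -41663/16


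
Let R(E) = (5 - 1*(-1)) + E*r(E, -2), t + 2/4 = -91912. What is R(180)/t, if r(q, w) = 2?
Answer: -244/61275 ≈ -0.0039820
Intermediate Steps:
t = -183825/2 (t = -½ - 91912 = -183825/2 ≈ -91913.)
R(E) = 6 + 2*E (R(E) = (5 - 1*(-1)) + E*2 = (5 + 1) + 2*E = 6 + 2*E)
R(180)/t = (6 + 2*180)/(-183825/2) = (6 + 360)*(-2/183825) = 366*(-2/183825) = -244/61275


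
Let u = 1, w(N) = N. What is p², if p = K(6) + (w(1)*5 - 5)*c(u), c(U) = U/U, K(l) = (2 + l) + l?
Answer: 196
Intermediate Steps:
K(l) = 2 + 2*l
c(U) = 1
p = 14 (p = (2 + 2*6) + (1*5 - 5)*1 = (2 + 12) + (5 - 5)*1 = 14 + 0*1 = 14 + 0 = 14)
p² = 14² = 196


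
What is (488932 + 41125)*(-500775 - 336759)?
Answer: -443940759438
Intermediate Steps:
(488932 + 41125)*(-500775 - 336759) = 530057*(-837534) = -443940759438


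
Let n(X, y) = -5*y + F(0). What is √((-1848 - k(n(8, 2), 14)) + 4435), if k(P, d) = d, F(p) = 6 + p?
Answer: √2573 ≈ 50.725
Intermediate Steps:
n(X, y) = 6 - 5*y (n(X, y) = -5*y + (6 + 0) = -5*y + 6 = 6 - 5*y)
√((-1848 - k(n(8, 2), 14)) + 4435) = √((-1848 - 1*14) + 4435) = √((-1848 - 14) + 4435) = √(-1862 + 4435) = √2573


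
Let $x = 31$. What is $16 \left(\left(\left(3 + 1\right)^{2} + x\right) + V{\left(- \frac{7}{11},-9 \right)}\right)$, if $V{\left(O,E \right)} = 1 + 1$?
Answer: $784$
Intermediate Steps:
$V{\left(O,E \right)} = 2$
$16 \left(\left(\left(3 + 1\right)^{2} + x\right) + V{\left(- \frac{7}{11},-9 \right)}\right) = 16 \left(\left(\left(3 + 1\right)^{2} + 31\right) + 2\right) = 16 \left(\left(4^{2} + 31\right) + 2\right) = 16 \left(\left(16 + 31\right) + 2\right) = 16 \left(47 + 2\right) = 16 \cdot 49 = 784$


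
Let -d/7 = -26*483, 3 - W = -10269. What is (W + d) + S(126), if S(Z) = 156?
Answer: 98334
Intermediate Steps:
W = 10272 (W = 3 - 1*(-10269) = 3 + 10269 = 10272)
d = 87906 (d = -(-182)*483 = -7*(-12558) = 87906)
(W + d) + S(126) = (10272 + 87906) + 156 = 98178 + 156 = 98334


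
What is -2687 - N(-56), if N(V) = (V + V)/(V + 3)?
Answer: -142523/53 ≈ -2689.1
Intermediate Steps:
N(V) = 2*V/(3 + V) (N(V) = (2*V)/(3 + V) = 2*V/(3 + V))
-2687 - N(-56) = -2687 - 2*(-56)/(3 - 56) = -2687 - 2*(-56)/(-53) = -2687 - 2*(-56)*(-1)/53 = -2687 - 1*112/53 = -2687 - 112/53 = -142523/53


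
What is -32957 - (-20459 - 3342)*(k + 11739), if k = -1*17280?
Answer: -131914298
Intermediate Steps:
k = -17280
-32957 - (-20459 - 3342)*(k + 11739) = -32957 - (-20459 - 3342)*(-17280 + 11739) = -32957 - (-23801)*(-5541) = -32957 - 1*131881341 = -32957 - 131881341 = -131914298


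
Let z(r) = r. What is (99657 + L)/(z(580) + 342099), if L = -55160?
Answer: 44497/342679 ≈ 0.12985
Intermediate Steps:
(99657 + L)/(z(580) + 342099) = (99657 - 55160)/(580 + 342099) = 44497/342679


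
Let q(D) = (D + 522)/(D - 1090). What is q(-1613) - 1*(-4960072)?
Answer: 13407075707/2703 ≈ 4.9601e+6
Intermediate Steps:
q(D) = (522 + D)/(-1090 + D)
q(-1613) - 1*(-4960072) = (522 - 1613)/(-1090 - 1613) - 1*(-4960072) = -1091/(-2703) + 4960072 = -1/2703*(-1091) + 4960072 = 1091/2703 + 4960072 = 13407075707/2703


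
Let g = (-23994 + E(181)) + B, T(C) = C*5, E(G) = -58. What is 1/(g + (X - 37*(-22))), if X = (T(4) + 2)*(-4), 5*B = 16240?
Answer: -1/20078 ≈ -4.9806e-5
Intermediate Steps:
B = 3248 (B = (1/5)*16240 = 3248)
T(C) = 5*C
X = -88 (X = (5*4 + 2)*(-4) = (20 + 2)*(-4) = 22*(-4) = -88)
g = -20804 (g = (-23994 - 58) + 3248 = -24052 + 3248 = -20804)
1/(g + (X - 37*(-22))) = 1/(-20804 + (-88 - 37*(-22))) = 1/(-20804 + (-88 + 814)) = 1/(-20804 + 726) = 1/(-20078) = -1/20078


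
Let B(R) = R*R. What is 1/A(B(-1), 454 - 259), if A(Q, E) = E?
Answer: 1/195 ≈ 0.0051282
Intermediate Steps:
B(R) = R²
1/A(B(-1), 454 - 259) = 1/(454 - 259) = 1/195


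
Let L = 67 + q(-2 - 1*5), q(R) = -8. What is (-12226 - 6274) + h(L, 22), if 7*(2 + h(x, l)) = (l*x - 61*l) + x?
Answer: -129499/7 ≈ -18500.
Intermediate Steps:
L = 59 (L = 67 - 8 = 59)
h(x, l) = -2 - 61*l/7 + x/7 + l*x/7 (h(x, l) = -2 + ((l*x - 61*l) + x)/7 = -2 + ((-61*l + l*x) + x)/7 = -2 + (x - 61*l + l*x)/7 = -2 + (-61*l/7 + x/7 + l*x/7) = -2 - 61*l/7 + x/7 + l*x/7)
(-12226 - 6274) + h(L, 22) = (-12226 - 6274) + (-2 - 61/7*22 + (⅐)*59 + (⅐)*22*59) = -18500 + (-2 - 1342/7 + 59/7 + 1298/7) = -18500 + ⅐ = -129499/7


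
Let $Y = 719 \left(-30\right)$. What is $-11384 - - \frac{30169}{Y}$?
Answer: $- \frac{245583049}{21570} \approx -11385.0$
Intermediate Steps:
$Y = -21570$
$-11384 - - \frac{30169}{Y} = -11384 - - \frac{30169}{-21570} = -11384 - \left(-30169\right) \left(- \frac{1}{21570}\right) = -11384 - \frac{30169}{21570} = - \frac{245583049}{21570}$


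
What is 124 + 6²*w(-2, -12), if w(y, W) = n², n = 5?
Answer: 1024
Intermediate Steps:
w(y, W) = 25 (w(y, W) = 5² = 25)
124 + 6²*w(-2, -12) = 124 + 6²*25 = 124 + 36*25 = 124 + 900 = 1024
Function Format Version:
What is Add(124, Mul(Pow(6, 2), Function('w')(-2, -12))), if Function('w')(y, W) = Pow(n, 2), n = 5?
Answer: 1024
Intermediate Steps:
Function('w')(y, W) = 25 (Function('w')(y, W) = Pow(5, 2) = 25)
Add(124, Mul(Pow(6, 2), Function('w')(-2, -12))) = Add(124, Mul(Pow(6, 2), 25)) = Add(124, Mul(36, 25)) = Add(124, 900) = 1024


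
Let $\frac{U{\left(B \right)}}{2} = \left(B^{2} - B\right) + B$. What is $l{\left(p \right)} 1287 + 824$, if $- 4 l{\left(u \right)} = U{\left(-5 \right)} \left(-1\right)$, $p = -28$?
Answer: $\frac{33823}{2} \approx 16912.0$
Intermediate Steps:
$U{\left(B \right)} = 2 B^{2}$ ($U{\left(B \right)} = 2 \left(\left(B^{2} - B\right) + B\right) = 2 B^{2}$)
$l{\left(u \right)} = \frac{25}{2}$ ($l{\left(u \right)} = - \frac{2 \left(-5\right)^{2} \left(-1\right)}{4} = - \frac{2 \cdot 25 \left(-1\right)}{4} = - \frac{50 \left(-1\right)}{4} = \left(- \frac{1}{4}\right) \left(-50\right) = \frac{25}{2}$)
$l{\left(p \right)} 1287 + 824 = \frac{25}{2} \cdot 1287 + 824 = \frac{32175}{2} + 824 = \frac{33823}{2}$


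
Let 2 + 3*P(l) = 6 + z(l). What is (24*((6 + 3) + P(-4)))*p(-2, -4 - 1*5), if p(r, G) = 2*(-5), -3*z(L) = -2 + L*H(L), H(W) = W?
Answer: -6320/3 ≈ -2106.7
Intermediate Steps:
z(L) = ⅔ - L²/3 (z(L) = -(-2 + L*L)/3 = -(-2 + L²)/3 = ⅔ - L²/3)
p(r, G) = -10
P(l) = 14/9 - l²/9 (P(l) = -⅔ + (6 + (⅔ - l²/3))/3 = -⅔ + (20/3 - l²/3)/3 = -⅔ + (20/9 - l²/9) = 14/9 - l²/9)
(24*((6 + 3) + P(-4)))*p(-2, -4 - 1*5) = (24*((6 + 3) + (14/9 - ⅑*(-4)²)))*(-10) = (24*(9 + (14/9 - ⅑*16)))*(-10) = (24*(9 + (14/9 - 16/9)))*(-10) = (24*(9 - 2/9))*(-10) = (24*(79/9))*(-10) = (632/3)*(-10) = -6320/3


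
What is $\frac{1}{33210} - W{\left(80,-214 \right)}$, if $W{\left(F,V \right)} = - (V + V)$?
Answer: $- \frac{14213879}{33210} \approx -428.0$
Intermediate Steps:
$W{\left(F,V \right)} = - 2 V$
$\frac{1}{33210} - W{\left(80,-214 \right)} = \frac{1}{33210} - \left(-2\right) \left(-214\right) = \frac{1}{33210} - 428 = - \frac{14213879}{33210}$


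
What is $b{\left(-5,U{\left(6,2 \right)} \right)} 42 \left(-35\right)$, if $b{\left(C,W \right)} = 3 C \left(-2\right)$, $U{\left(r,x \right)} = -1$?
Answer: $-44100$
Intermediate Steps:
$b{\left(C,W \right)} = - 6 C$
$b{\left(-5,U{\left(6,2 \right)} \right)} 42 \left(-35\right) = \left(-6\right) \left(-5\right) 42 \left(-35\right) = 30 \cdot 42 \left(-35\right) = 1260 \left(-35\right) = -44100$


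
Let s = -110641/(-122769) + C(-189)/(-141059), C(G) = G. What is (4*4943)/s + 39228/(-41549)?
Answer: 3556493239950909177/162353882533960 ≈ 21906.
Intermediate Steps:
s = 15630112160/17317672371 (s = -110641/(-122769) - 189/(-141059) = -110641*(-1/122769) - 189*(-1/141059) = 110641/122769 + 189/141059 = 15630112160/17317672371 ≈ 0.90255)
(4*4943)/s + 39228/(-41549) = (4*4943)/(15630112160/17317672371) + 39228/(-41549) = 19772*(17317672371/15630112160) + 39228*(-1/41549) = 85601254529853/3907528040 - 39228/41549 = 3556493239950909177/162353882533960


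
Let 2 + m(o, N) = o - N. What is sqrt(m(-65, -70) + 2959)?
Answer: sqrt(2962) ≈ 54.424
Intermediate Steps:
m(o, N) = -2 + o - N (m(o, N) = -2 + (o - N) = -2 + o - N)
sqrt(m(-65, -70) + 2959) = sqrt((-2 - 65 - 1*(-70)) + 2959) = sqrt((-2 - 65 + 70) + 2959) = sqrt(3 + 2959) = sqrt(2962)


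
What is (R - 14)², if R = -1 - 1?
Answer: 256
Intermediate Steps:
R = -2
(R - 14)² = (-2 - 14)² = (-16)² = 256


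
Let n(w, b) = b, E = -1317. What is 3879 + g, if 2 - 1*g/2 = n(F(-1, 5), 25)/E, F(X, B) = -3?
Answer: 5113961/1317 ≈ 3883.0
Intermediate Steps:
g = 5318/1317 (g = 4 - 50/(-1317) = 4 - 50*(-1)/1317 = 4 - 2*(-25/1317) = 4 + 50/1317 = 5318/1317 ≈ 4.0380)
3879 + g = 3879 + 5318/1317 = 5113961/1317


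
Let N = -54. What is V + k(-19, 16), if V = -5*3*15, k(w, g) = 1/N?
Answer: -12151/54 ≈ -225.02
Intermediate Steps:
k(w, g) = -1/54 (k(w, g) = 1/(-54) = -1/54)
V = -225 (V = -15*15 = -225)
V + k(-19, 16) = -225 - 1/54 = -12151/54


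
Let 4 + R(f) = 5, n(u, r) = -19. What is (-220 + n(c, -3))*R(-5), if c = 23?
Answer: -239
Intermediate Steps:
R(f) = 1 (R(f) = -4 + 5 = 1)
(-220 + n(c, -3))*R(-5) = (-220 - 19)*1 = -239*1 = -239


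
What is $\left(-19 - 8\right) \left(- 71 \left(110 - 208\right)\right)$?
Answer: $-187866$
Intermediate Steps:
$\left(-19 - 8\right) \left(- 71 \left(110 - 208\right)\right) = \left(-19 - 8\right) \left(\left(-71\right) \left(-98\right)\right) = \left(-27\right) 6958 = -187866$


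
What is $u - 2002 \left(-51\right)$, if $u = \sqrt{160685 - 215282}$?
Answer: $102102 + i \sqrt{54597} \approx 1.021 \cdot 10^{5} + 233.66 i$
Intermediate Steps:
$u = i \sqrt{54597}$ ($u = \sqrt{-54597} = i \sqrt{54597} \approx 233.66 i$)
$u - 2002 \left(-51\right) = i \sqrt{54597} - 2002 \left(-51\right) = i \sqrt{54597} - -102102 = i \sqrt{54597} + 102102 = 102102 + i \sqrt{54597}$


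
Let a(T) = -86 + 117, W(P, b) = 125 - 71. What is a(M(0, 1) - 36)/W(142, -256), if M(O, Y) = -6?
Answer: 31/54 ≈ 0.57407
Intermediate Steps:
W(P, b) = 54
a(T) = 31
a(M(0, 1) - 36)/W(142, -256) = 31/54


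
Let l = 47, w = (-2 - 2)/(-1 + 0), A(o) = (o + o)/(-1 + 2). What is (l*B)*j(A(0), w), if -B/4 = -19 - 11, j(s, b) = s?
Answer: 0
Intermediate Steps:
A(o) = 2*o (A(o) = (2*o)/1 = (2*o)*1 = 2*o)
w = 4 (w = -4/(-1) = -4*(-1) = 4)
B = 120 (B = -4*(-19 - 11) = -4*(-30) = 120)
(l*B)*j(A(0), w) = (47*120)*(2*0) = 5640*0 = 0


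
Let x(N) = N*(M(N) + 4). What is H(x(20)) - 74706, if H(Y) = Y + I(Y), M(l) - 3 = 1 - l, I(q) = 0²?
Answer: -74946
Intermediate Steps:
I(q) = 0
M(l) = 4 - l (M(l) = 3 + (1 - l) = 4 - l)
x(N) = N*(8 - N) (x(N) = N*((4 - N) + 4) = N*(8 - N))
H(Y) = Y (H(Y) = Y + 0 = Y)
H(x(20)) - 74706 = 20*(8 - 1*20) - 74706 = 20*(8 - 20) - 74706 = 20*(-12) - 74706 = -240 - 74706 = -74946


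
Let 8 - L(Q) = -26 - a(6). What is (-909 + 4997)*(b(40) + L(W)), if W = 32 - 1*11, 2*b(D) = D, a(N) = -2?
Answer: 212576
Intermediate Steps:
b(D) = D/2
W = 21 (W = 32 - 11 = 21)
L(Q) = 32 (L(Q) = 8 - (-26 - 1*(-2)) = 8 - (-26 + 2) = 8 - 1*(-24) = 8 + 24 = 32)
(-909 + 4997)*(b(40) + L(W)) = (-909 + 4997)*((½)*40 + 32) = 4088*(20 + 32) = 4088*52 = 212576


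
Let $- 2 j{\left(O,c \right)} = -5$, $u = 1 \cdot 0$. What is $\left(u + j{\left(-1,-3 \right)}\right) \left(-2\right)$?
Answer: $-5$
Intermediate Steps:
$u = 0$
$j{\left(O,c \right)} = \frac{5}{2}$ ($j{\left(O,c \right)} = \left(- \frac{1}{2}\right) \left(-5\right) = \frac{5}{2}$)
$\left(u + j{\left(-1,-3 \right)}\right) \left(-2\right) = \left(0 + \frac{5}{2}\right) \left(-2\right) = \frac{5}{2} \left(-2\right) = -5$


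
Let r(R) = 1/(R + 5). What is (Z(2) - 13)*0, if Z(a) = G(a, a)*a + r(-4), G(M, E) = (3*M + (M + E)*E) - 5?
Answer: 0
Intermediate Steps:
r(R) = 1/(5 + R)
G(M, E) = -5 + 3*M + E*(E + M) (G(M, E) = (3*M + (E + M)*E) - 5 = (3*M + E*(E + M)) - 5 = -5 + 3*M + E*(E + M))
Z(a) = 1 + a*(-5 + 2*a² + 3*a) (Z(a) = (-5 + a² + 3*a + a*a)*a + 1/(5 - 4) = (-5 + a² + 3*a + a²)*a + 1/1 = (-5 + 2*a² + 3*a)*a + 1 = a*(-5 + 2*a² + 3*a) + 1 = 1 + a*(-5 + 2*a² + 3*a))
(Z(2) - 13)*0 = ((1 + 2*(-5 + 2*2² + 3*2)) - 13)*0 = ((1 + 2*(-5 + 2*4 + 6)) - 13)*0 = ((1 + 2*(-5 + 8 + 6)) - 13)*0 = ((1 + 2*9) - 13)*0 = ((1 + 18) - 13)*0 = (19 - 13)*0 = 6*0 = 0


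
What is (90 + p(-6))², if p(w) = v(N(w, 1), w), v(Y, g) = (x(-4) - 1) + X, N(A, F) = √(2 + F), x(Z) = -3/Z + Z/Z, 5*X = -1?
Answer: 3279721/400 ≈ 8199.3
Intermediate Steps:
X = -⅕ (X = (⅕)*(-1) = -⅕ ≈ -0.20000)
x(Z) = 1 - 3/Z (x(Z) = -3/Z + 1 = 1 - 3/Z)
v(Y, g) = 11/20 (v(Y, g) = ((-3 - 4)/(-4) - 1) - ⅕ = (-¼*(-7) - 1) - ⅕ = (7/4 - 1) - ⅕ = ¾ - ⅕ = 11/20)
p(w) = 11/20
(90 + p(-6))² = (90 + 11/20)² = (1811/20)² = 3279721/400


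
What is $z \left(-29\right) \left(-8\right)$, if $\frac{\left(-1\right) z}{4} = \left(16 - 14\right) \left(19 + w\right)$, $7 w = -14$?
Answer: $-31552$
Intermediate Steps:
$w = -2$ ($w = \frac{1}{7} \left(-14\right) = -2$)
$z = -136$ ($z = - 4 \left(16 - 14\right) \left(19 - 2\right) = - 4 \cdot 2 \cdot 17 = \left(-4\right) 34 = -136$)
$z \left(-29\right) \left(-8\right) = \left(-136\right) \left(-29\right) \left(-8\right) = 3944 \left(-8\right) = -31552$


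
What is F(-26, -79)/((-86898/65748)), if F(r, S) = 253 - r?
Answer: -3057282/14483 ≈ -211.09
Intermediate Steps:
F(-26, -79)/((-86898/65748)) = (253 - 1*(-26))/((-86898/65748)) = (253 + 26)/((-86898*1/65748)) = 279/(-14483/10958) = 279*(-10958/14483) = -3057282/14483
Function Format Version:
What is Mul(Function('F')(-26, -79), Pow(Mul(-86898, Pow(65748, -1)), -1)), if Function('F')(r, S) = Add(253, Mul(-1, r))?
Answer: Rational(-3057282, 14483) ≈ -211.09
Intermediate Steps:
Mul(Function('F')(-26, -79), Pow(Mul(-86898, Pow(65748, -1)), -1)) = Mul(Add(253, Mul(-1, -26)), Pow(Mul(-86898, Pow(65748, -1)), -1)) = Mul(Add(253, 26), Pow(Mul(-86898, Rational(1, 65748)), -1)) = Mul(279, Pow(Rational(-14483, 10958), -1)) = Mul(279, Rational(-10958, 14483)) = Rational(-3057282, 14483)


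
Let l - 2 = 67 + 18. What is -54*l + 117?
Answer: -4581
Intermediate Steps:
l = 87 (l = 2 + (67 + 18) = 2 + 85 = 87)
-54*l + 117 = -54*87 + 117 = -4698 + 117 = -4581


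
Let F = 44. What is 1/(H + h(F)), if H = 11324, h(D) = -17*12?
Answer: 1/11120 ≈ 8.9928e-5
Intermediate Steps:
h(D) = -204
1/(H + h(F)) = 1/(11324 - 204) = 1/11120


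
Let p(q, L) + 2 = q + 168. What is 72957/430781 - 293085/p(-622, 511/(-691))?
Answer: 42096239259/65478712 ≈ 642.90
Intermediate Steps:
p(q, L) = 166 + q (p(q, L) = -2 + (q + 168) = -2 + (168 + q) = 166 + q)
72957/430781 - 293085/p(-622, 511/(-691)) = 72957/430781 - 293085/(166 - 622) = 72957*(1/430781) - 293085/(-456) = 72957/430781 - 293085*(-1/456) = 72957/430781 + 97695/152 = 42096239259/65478712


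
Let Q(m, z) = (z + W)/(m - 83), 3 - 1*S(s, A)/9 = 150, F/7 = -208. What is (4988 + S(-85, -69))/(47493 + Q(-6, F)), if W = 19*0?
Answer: 326185/4228333 ≈ 0.077143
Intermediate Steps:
F = -1456 (F = 7*(-208) = -1456)
W = 0
S(s, A) = -1323 (S(s, A) = 27 - 9*150 = 27 - 1350 = -1323)
Q(m, z) = z/(-83 + m) (Q(m, z) = (z + 0)/(m - 83) = z/(-83 + m))
(4988 + S(-85, -69))/(47493 + Q(-6, F)) = (4988 - 1323)/(47493 - 1456/(-83 - 6)) = 3665/(47493 - 1456/(-89)) = 3665/(47493 - 1456*(-1/89)) = 3665/(47493 + 1456/89) = 3665/(4228333/89) = 3665*(89/4228333) = 326185/4228333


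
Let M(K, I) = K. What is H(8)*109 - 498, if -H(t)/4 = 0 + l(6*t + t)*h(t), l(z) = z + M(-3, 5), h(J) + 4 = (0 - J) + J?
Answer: 91934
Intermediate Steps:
h(J) = -4 (h(J) = -4 + ((0 - J) + J) = -4 + (-J + J) = -4 + 0 = -4)
l(z) = -3 + z (l(z) = z - 3 = -3 + z)
H(t) = -48 + 112*t (H(t) = -4*(0 + (-3 + (6*t + t))*(-4)) = -4*(0 + (-3 + 7*t)*(-4)) = -4*(0 + (12 - 28*t)) = -4*(12 - 28*t) = -48 + 112*t)
H(8)*109 - 498 = (-48 + 112*8)*109 - 498 = (-48 + 896)*109 - 498 = 848*109 - 498 = 92432 - 498 = 91934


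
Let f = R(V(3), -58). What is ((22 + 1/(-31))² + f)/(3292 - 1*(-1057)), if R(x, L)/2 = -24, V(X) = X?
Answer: 417633/4179389 ≈ 0.099927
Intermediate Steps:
R(x, L) = -48 (R(x, L) = 2*(-24) = -48)
f = -48
((22 + 1/(-31))² + f)/(3292 - 1*(-1057)) = ((22 + 1/(-31))² - 48)/(3292 - 1*(-1057)) = ((22 + 1*(-1/31))² - 48)/(3292 + 1057) = ((22 - 1/31)² - 48)/4349 = ((681/31)² - 48)*(1/4349) = (463761/961 - 48)*(1/4349) = (417633/961)*(1/4349) = 417633/4179389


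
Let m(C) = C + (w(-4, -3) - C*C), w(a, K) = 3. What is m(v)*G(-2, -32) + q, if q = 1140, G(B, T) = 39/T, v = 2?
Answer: 36441/32 ≈ 1138.8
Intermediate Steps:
m(C) = 3 + C - C² (m(C) = C + (3 - C*C) = C + (3 - C²) = 3 + C - C²)
m(v)*G(-2, -32) + q = (3 + 2 - 1*2²)*(39/(-32)) + 1140 = (3 + 2 - 1*4)*(39*(-1/32)) + 1140 = (3 + 2 - 4)*(-39/32) + 1140 = 1*(-39/32) + 1140 = -39/32 + 1140 = 36441/32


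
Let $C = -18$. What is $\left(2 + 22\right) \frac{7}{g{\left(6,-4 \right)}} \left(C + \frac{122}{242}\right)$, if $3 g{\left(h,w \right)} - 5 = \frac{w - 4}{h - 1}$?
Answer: $- \frac{5334840}{2057} \approx -2593.5$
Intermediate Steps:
$g{\left(h,w \right)} = \frac{5}{3} + \frac{-4 + w}{3 \left(-1 + h\right)}$ ($g{\left(h,w \right)} = \frac{5}{3} + \frac{\left(w - 4\right) \frac{1}{h - 1}}{3} = \frac{5}{3} + \frac{\left(-4 + w\right) \frac{1}{-1 + h}}{3} = \frac{5}{3} + \frac{\frac{1}{-1 + h} \left(-4 + w\right)}{3} = \frac{5}{3} + \frac{-4 + w}{3 \left(-1 + h\right)}$)
$\left(2 + 22\right) \frac{7}{g{\left(6,-4 \right)}} \left(C + \frac{122}{242}\right) = \left(2 + 22\right) \frac{7}{\frac{1}{3} \frac{1}{-1 + 6} \left(-9 - 4 + 5 \cdot 6\right)} \left(-18 + \frac{122}{242}\right) = 24 \frac{7}{\frac{1}{3} \cdot \frac{1}{5} \left(-9 - 4 + 30\right)} \left(-18 + 122 \cdot \frac{1}{242}\right) = 24 \frac{7}{\frac{1}{3} \cdot \frac{1}{5} \cdot 17} \left(-18 + \frac{61}{121}\right) = 24 \frac{7}{\frac{17}{15}} \left(- \frac{2117}{121}\right) = 24 \cdot 7 \cdot \frac{15}{17} \left(- \frac{2117}{121}\right) = 24 \cdot \frac{105}{17} \left(- \frac{2117}{121}\right) = \frac{2520}{17} \left(- \frac{2117}{121}\right) = - \frac{5334840}{2057}$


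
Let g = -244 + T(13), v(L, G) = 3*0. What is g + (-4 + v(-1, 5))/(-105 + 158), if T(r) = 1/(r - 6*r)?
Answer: -840893/3445 ≈ -244.09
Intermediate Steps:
v(L, G) = 0
T(r) = -1/(5*r) (T(r) = 1/(-5*r) = -1/(5*r))
g = -15861/65 (g = -244 - 1/5/13 = -244 - 1/5*1/13 = -244 - 1/65 = -15861/65 ≈ -244.02)
g + (-4 + v(-1, 5))/(-105 + 158) = -15861/65 + (-4 + 0)/(-105 + 158) = -15861/65 - 4/53 = -840893/3445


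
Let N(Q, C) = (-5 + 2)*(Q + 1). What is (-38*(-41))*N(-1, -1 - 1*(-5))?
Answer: 0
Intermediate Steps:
N(Q, C) = -3 - 3*Q (N(Q, C) = -3*(1 + Q) = -3 - 3*Q)
(-38*(-41))*N(-1, -1 - 1*(-5)) = (-38*(-41))*(-3 - 3*(-1)) = 1558*(-3 + 3) = 1558*0 = 0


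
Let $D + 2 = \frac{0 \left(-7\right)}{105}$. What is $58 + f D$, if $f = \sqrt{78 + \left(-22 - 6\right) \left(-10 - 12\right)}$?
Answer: $58 - 2 \sqrt{694} \approx 5.3122$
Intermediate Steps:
$f = \sqrt{694}$ ($f = \sqrt{78 - -616} = \sqrt{78 + 616} = \sqrt{694} \approx 26.344$)
$D = -2$ ($D = -2 + \frac{0 \left(-7\right)}{105} = -2 + 0 \cdot \frac{1}{105} = -2 + 0 = -2$)
$58 + f D = 58 + \sqrt{694} \left(-2\right) = 58 - 2 \sqrt{694}$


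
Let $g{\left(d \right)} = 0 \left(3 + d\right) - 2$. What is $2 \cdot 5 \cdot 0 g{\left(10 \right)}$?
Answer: $0$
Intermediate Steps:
$g{\left(d \right)} = -2$ ($g{\left(d \right)} = 0 - 2 = -2$)
$2 \cdot 5 \cdot 0 g{\left(10 \right)} = 2 \cdot 5 \cdot 0 \left(-2\right) = 10 \cdot 0 \left(-2\right) = 0 \left(-2\right) = 0$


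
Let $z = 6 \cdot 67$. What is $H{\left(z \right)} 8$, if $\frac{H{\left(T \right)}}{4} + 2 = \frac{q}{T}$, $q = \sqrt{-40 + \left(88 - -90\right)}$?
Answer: $-64 + \frac{16 \sqrt{138}}{201} \approx -63.065$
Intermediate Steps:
$q = \sqrt{138}$ ($q = \sqrt{-40 + \left(88 + 90\right)} = \sqrt{-40 + 178} = \sqrt{138} \approx 11.747$)
$z = 402$
$H{\left(T \right)} = -8 + \frac{4 \sqrt{138}}{T}$ ($H{\left(T \right)} = -8 + 4 \frac{\sqrt{138}}{T} = -8 + \frac{4 \sqrt{138}}{T}$)
$H{\left(z \right)} 8 = \left(-8 + \frac{4 \sqrt{138}}{402}\right) 8 = \left(-8 + 4 \sqrt{138} \cdot \frac{1}{402}\right) 8 = \left(-8 + \frac{2 \sqrt{138}}{201}\right) 8 = -64 + \frac{16 \sqrt{138}}{201}$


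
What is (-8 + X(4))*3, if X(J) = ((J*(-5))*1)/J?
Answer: -39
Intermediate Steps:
X(J) = -5 (X(J) = (-5*J*1)/J = (-5*J)/J = -5)
(-8 + X(4))*3 = (-8 - 5)*3 = -13*3 = -39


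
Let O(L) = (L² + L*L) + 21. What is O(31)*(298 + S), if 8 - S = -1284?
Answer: 3089370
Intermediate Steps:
S = 1292 (S = 8 - 1*(-1284) = 8 + 1284 = 1292)
O(L) = 21 + 2*L² (O(L) = (L² + L²) + 21 = 2*L² + 21 = 21 + 2*L²)
O(31)*(298 + S) = (21 + 2*31²)*(298 + 1292) = (21 + 2*961)*1590 = (21 + 1922)*1590 = 1943*1590 = 3089370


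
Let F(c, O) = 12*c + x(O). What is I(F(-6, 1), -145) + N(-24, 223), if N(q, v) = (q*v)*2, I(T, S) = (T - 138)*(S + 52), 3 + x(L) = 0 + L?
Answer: 9012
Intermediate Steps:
x(L) = -3 + L (x(L) = -3 + (0 + L) = -3 + L)
F(c, O) = -3 + O + 12*c (F(c, O) = 12*c + (-3 + O) = -3 + O + 12*c)
I(T, S) = (-138 + T)*(52 + S)
N(q, v) = 2*q*v
I(F(-6, 1), -145) + N(-24, 223) = (-7176 - 138*(-145) + 52*(-3 + 1 + 12*(-6)) - 145*(-3 + 1 + 12*(-6))) + 2*(-24)*223 = (-7176 + 20010 + 52*(-3 + 1 - 72) - 145*(-3 + 1 - 72)) - 10704 = (-7176 + 20010 + 52*(-74) - 145*(-74)) - 10704 = (-7176 + 20010 - 3848 + 10730) - 10704 = 19716 - 10704 = 9012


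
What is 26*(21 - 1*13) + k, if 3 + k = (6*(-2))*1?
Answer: 193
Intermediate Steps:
k = -15 (k = -3 + (6*(-2))*1 = -3 - 12*1 = -3 - 12 = -15)
26*(21 - 1*13) + k = 26*(21 - 1*13) - 15 = 26*(21 - 13) - 15 = 26*8 - 15 = 208 - 15 = 193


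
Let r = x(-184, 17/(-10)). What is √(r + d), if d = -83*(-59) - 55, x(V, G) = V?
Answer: √4658 ≈ 68.250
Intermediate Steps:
r = -184
d = 4842 (d = 4897 - 55 = 4842)
√(r + d) = √(-184 + 4842) = √4658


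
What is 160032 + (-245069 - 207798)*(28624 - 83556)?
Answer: 24877050076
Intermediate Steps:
160032 + (-245069 - 207798)*(28624 - 83556) = 160032 - 452867*(-54932) = 160032 + 24876890044 = 24877050076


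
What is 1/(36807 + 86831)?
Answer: 1/123638 ≈ 8.0881e-6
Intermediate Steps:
1/(36807 + 86831) = 1/123638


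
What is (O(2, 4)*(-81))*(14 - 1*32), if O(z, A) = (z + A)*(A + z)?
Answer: 52488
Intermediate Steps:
O(z, A) = (A + z)² (O(z, A) = (A + z)*(A + z) = (A + z)²)
(O(2, 4)*(-81))*(14 - 1*32) = ((4 + 2)²*(-81))*(14 - 1*32) = (6²*(-81))*(14 - 32) = (36*(-81))*(-18) = -2916*(-18) = 52488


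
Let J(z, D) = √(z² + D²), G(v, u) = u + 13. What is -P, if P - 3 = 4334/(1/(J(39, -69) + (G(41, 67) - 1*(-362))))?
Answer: -1915631 - 13002*√698 ≈ -2.2591e+6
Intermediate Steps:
G(v, u) = 13 + u
J(z, D) = √(D² + z²)
P = 1915631 + 13002*√698 (P = 3 + 4334/(1/(√((-69)² + 39²) + ((13 + 67) - 1*(-362)))) = 3 + 4334/(1/(√(4761 + 1521) + (80 + 362))) = 3 + 4334/(1/(√6282 + 442)) = 3 + 4334/(1/(3*√698 + 442)) = 3 + 4334/(1/(442 + 3*√698)) = 3 + 4334*(442 + 3*√698) = 3 + (1915628 + 13002*√698) = 1915631 + 13002*√698 ≈ 2.2591e+6)
-P = -(1915631 + 13002*√698) = -1915631 - 13002*√698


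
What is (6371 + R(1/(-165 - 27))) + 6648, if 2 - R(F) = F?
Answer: 2500033/192 ≈ 13021.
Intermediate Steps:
R(F) = 2 - F
(6371 + R(1/(-165 - 27))) + 6648 = (6371 + (2 - 1/(-165 - 27))) + 6648 = (6371 + (2 - 1/(-192))) + 6648 = (6371 + (2 - 1*(-1/192))) + 6648 = (6371 + (2 + 1/192)) + 6648 = (6371 + 385/192) + 6648 = 1223617/192 + 6648 = 2500033/192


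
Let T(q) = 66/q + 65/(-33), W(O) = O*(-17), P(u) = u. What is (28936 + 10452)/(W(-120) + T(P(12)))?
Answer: 2599608/134873 ≈ 19.274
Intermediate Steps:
W(O) = -17*O
T(q) = -65/33 + 66/q (T(q) = 66/q + 65*(-1/33) = 66/q - 65/33 = -65/33 + 66/q)
(28936 + 10452)/(W(-120) + T(P(12))) = (28936 + 10452)/(-17*(-120) + (-65/33 + 66/12)) = 39388/(2040 + (-65/33 + 66*(1/12))) = 39388/(2040 + (-65/33 + 11/2)) = 39388/(2040 + 233/66) = 39388/(134873/66) = 39388*(66/134873) = 2599608/134873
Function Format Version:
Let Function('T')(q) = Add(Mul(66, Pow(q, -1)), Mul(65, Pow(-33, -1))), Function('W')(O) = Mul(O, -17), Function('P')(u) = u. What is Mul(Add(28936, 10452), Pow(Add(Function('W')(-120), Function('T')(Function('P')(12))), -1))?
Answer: Rational(2599608, 134873) ≈ 19.274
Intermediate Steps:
Function('W')(O) = Mul(-17, O)
Function('T')(q) = Add(Rational(-65, 33), Mul(66, Pow(q, -1))) (Function('T')(q) = Add(Mul(66, Pow(q, -1)), Mul(65, Rational(-1, 33))) = Add(Mul(66, Pow(q, -1)), Rational(-65, 33)) = Add(Rational(-65, 33), Mul(66, Pow(q, -1))))
Mul(Add(28936, 10452), Pow(Add(Function('W')(-120), Function('T')(Function('P')(12))), -1)) = Mul(Add(28936, 10452), Pow(Add(Mul(-17, -120), Add(Rational(-65, 33), Mul(66, Pow(12, -1)))), -1)) = Mul(39388, Pow(Add(2040, Add(Rational(-65, 33), Mul(66, Rational(1, 12)))), -1)) = Mul(39388, Pow(Add(2040, Add(Rational(-65, 33), Rational(11, 2))), -1)) = Mul(39388, Pow(Add(2040, Rational(233, 66)), -1)) = Mul(39388, Pow(Rational(134873, 66), -1)) = Mul(39388, Rational(66, 134873)) = Rational(2599608, 134873)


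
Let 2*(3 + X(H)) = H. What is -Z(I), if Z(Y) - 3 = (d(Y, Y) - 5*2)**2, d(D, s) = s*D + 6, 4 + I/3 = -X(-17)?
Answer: -4036129/16 ≈ -2.5226e+5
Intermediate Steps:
X(H) = -3 + H/2
I = 45/2 (I = -12 + 3*(-(-3 + (1/2)*(-17))) = -12 + 3*(-(-3 - 17/2)) = -12 + 3*(-1*(-23/2)) = -12 + 3*(23/2) = -12 + 69/2 = 45/2 ≈ 22.500)
d(D, s) = 6 + D*s (d(D, s) = D*s + 6 = 6 + D*s)
Z(Y) = 3 + (-4 + Y**2)**2 (Z(Y) = 3 + ((6 + Y*Y) - 5*2)**2 = 3 + ((6 + Y**2) - 10)**2 = 3 + (-4 + Y**2)**2)
-Z(I) = -(3 + (-4 + (45/2)**2)**2) = -(3 + (-4 + 2025/4)**2) = -(3 + (2009/4)**2) = -(3 + 4036081/16) = -1*4036129/16 = -4036129/16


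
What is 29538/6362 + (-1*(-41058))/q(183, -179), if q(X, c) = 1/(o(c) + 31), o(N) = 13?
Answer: 5746656681/3181 ≈ 1.8066e+6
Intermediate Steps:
q(X, c) = 1/44 (q(X, c) = 1/(13 + 31) = 1/44)
29538/6362 + (-1*(-41058))/q(183, -179) = 29538/6362 + (-1*(-41058))/(1/44) = 29538*(1/6362) + 41058*44 = 14769/3181 + 1806552 = 5746656681/3181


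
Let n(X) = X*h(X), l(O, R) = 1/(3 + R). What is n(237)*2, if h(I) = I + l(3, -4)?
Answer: 111864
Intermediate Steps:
h(I) = -1 + I (h(I) = I + 1/(3 - 4) = I + 1/(-1) = I - 1 = -1 + I)
n(X) = X*(-1 + X)
n(237)*2 = (237*(-1 + 237))*2 = (237*236)*2 = 55932*2 = 111864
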